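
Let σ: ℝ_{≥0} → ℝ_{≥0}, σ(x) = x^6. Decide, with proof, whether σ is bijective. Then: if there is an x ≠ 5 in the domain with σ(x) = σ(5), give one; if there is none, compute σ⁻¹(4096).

On ℝ_{≥0}, x ↦ x^6 is strictly increasing (injective) and for any y ∈ ℝ_{≥0} the 6th root y^{1/6} lies in ℝ_{≥0} (surjective). So σ is bijective.
Since x ↦ x^6 is strictly increasing on ℝ_{≥0}, it is injective there, so no x ≠ 5 in the domain has σ(x) = σ(5). We therefore compute σ⁻¹(4096) = 4096^{1/6} = 4 (indeed 4^6 = 4096).

4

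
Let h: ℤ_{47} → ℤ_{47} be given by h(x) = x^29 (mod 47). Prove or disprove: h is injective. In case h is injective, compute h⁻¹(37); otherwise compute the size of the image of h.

36

Since 47 is prime, the nonzero elements of ℤ_{47} form a cyclic group of order 46.
As gcd(29, 46) = 1, raising to the 29th power is a bijection on this group: if u^29 ≡ v^29 then (uv^{−1})^29 = 1, and the only element of order dividing gcd(29, 46) = 1 is 1, so u = v.
With h(0) = 0 this makes h injective on all of ℤ_{47}, hence bijective (finite equal-size domain and codomain). In particular h is injective.
Since h is injective, we find the preimage of 37. The inverse of x ↦ x^29 on (ℤ_{47})^× is x ↦ x^27, because 29·27 = 783 = 17·46 + 1 ≡ 1 (mod 46) and x^{46} = 1 for x ≠ 0 (Fermat). So h⁻¹(37) = 37^27 mod 47.
Repeated squaring mod 47: 37^1 ≡ 37, 37^2 ≡ 37² = 1369 ≡ 6, 37^4 ≡ 6² = 36, 37^8 ≡ 36² = 1296 ≡ 27, 37^16 ≡ 27² = 729 ≡ 24. Since 27 = 16 + 8 + 2 + 1, 37^27 ≡ 24·27·6·37: 24·27 = 648 ≡ 37, then 37·6 = 222 ≡ 34, then 34·37 = 1258 ≡ 36. So 37^27 ≡ 36 (mod 47).
Hence h⁻¹(37) = 36.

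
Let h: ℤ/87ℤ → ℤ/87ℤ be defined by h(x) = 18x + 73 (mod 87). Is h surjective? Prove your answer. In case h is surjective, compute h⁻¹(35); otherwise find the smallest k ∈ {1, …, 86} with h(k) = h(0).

29

Since gcd(18, 87) = 3, we have 18x ≡ 0 (mod 3) for all x, so h(x) ≡ 1 (mod 3).
But 0 ≢ 1 (mod 3), so 0 ∈ ℤ/87ℤ has no preimage. Therefore h is not surjective.
Since h is not surjective, we find the least positive k with h(k) = h(0): this means 18k ≡ 0 (mod 87), i.e. 87 ∣ 18k. Since gcd(18, 87) = 3, dividing through by 3 this holds exactly when 29 ∣ 6k, and as gcd(6, 29) = 1, exactly when 29 ∣ k.
The smallest positive such k is 29.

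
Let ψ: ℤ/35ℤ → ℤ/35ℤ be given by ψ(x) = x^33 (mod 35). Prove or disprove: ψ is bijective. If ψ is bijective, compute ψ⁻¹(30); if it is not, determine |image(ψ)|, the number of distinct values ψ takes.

15

ψ(4): Repeated squaring mod 35: 4^1 ≡ 4, 4^2 ≡ 4² = 16, 4^4 ≡ 16² = 256 ≡ 11, 4^8 ≡ 11² = 121 ≡ 16, 4^16 ≡ 16² = 256 ≡ 11, 4^32 ≡ 11² = 121 ≡ 16. Since 33 = 32 + 1, 4^33 ≡ 16·4: 16·4 = 64 ≡ 29. So 4^33 ≡ 29 (mod 35).
ψ(9): Repeated squaring mod 35: 9^1 ≡ 9, 9^2 ≡ 9² = 81 ≡ 11, 9^4 ≡ 11² = 121 ≡ 16, 9^8 ≡ 16² = 256 ≡ 11, 9^16 ≡ 11² = 121 ≡ 16, 9^32 ≡ 16² = 256 ≡ 11. Since 33 = 32 + 1, 9^33 ≡ 11·9: 11·9 = 99 ≡ 29. So 9^33 ≡ 29 (mod 35).
So ψ(4) = ψ(9) = 29 while 4 ≠ 9, therefore ψ is not injective, hence not bijective.
Since ψ is not bijective, we determine |image(ψ)|. Computing x^33 mod 35 for each x (by repeated squaring, reducing mod 35 at every step), the values ψ(0), ψ(1), …, ψ(34) are: 0, 1, 22, 13, 29, 20, 6, 7, 8, 29, 20, 1, 27, 13, 14, 15, 1, 27, 8, 34, 20, 21, 22, 8, 34, 15, 6, 27, 28, 29, 15, 6, 22, 13, 34.
The distinct values are {0, 1, 6, 7, 8, 13, 14, 15, 20, 21, 22, 27, 28, 29, 34}; there are 15 of them.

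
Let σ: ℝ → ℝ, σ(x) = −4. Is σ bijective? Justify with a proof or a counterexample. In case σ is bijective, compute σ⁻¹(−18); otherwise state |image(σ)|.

σ(0) = −4 = σ(1) with 0 ≠ 1, so σ is not injective, hence not bijective.
Since σ is not bijective, we state |image(σ)|: the image of σ is {−4}, which has 1 element.

1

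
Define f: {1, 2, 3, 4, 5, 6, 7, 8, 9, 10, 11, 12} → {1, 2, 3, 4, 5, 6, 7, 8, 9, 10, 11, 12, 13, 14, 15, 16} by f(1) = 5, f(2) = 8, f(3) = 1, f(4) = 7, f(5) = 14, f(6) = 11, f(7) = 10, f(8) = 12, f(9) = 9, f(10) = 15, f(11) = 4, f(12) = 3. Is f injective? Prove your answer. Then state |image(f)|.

12

The values f(1), …, f(12) are 5, 8, 1, 7, 14, 11, 10, 12, 9, 15, 4, 3 — all distinct.
So f(x_1) = f(x_2) only when x_1 = x_2, and f is injective.
The image of f is {1, 3, 4, 5, 7, 8, 9, 10, 11, 12, 14, 15}, which has 12 elements.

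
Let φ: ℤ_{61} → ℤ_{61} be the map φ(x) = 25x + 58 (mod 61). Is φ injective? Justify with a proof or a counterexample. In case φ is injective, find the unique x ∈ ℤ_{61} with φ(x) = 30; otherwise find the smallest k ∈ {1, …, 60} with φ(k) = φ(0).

55

Recall that φ is injective when φ(s) = φ(t) forces s = t.
If φ(s) = φ(t), then 25s ≡ 25t (mod 61). Because gcd(25, 61) = 1, we may cancel 25 to get s ≡ t (mod 61).
Therefore φ is injective.
We now compute 25⁻¹ mod 61 explicitly. Euclid's algorithm: 61 = 2·25 + 11, 25 = 2·11 + 3, 11 = 3·3 + 2, 3 = 1·2 + 1; back-substituting gives 1 = 22·25 − 9·61, so 25⁻¹ ≡ 22 (mod 61).
Since φ is injective, we find φ⁻¹(30): we need 25x ≡ 30 − 58 ≡ 33 (mod 61). Using 25⁻¹ = 22: x ≡ 22·33 = 726 = 11·61 + 55, so x = 55.
Check: φ(55) = 25·55 + 58 = 1433 = 23·61 + 30 ≡ 30 (mod 61).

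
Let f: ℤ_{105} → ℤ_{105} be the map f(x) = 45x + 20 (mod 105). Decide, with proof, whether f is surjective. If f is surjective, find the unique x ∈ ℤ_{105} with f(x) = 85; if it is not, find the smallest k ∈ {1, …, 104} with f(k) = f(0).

Since gcd(45, 105) = 15, we have 45x ≡ 0 (mod 15) for all x, so f(x) ≡ 5 (mod 15).
But 0 ≢ 5 (mod 15), so 0 ∈ ℤ_{105} has no preimage. So f is not surjective.
Since f is not surjective, we find the least positive k with f(k) = f(0): this means 45k ≡ 0 (mod 105), i.e. 105 ∣ 45k. Since gcd(45, 105) = 15, dividing through by 15 this holds exactly when 7 ∣ 3k, and as gcd(3, 7) = 1, exactly when 7 ∣ k.
The smallest positive such k is 7.

7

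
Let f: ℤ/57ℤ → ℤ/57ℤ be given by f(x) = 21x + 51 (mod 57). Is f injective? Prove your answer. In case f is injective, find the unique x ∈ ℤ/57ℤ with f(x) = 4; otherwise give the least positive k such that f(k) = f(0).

We have gcd(21, 57) = 3 > 1. Taking s = 0 and t = 19: f(0) = 51 and f(19) = 21·19 + 51 = 450 ≡ 51 (mod 57).
So f(0) = f(19) while 0 ≠ 19, so f is not injective.
Since f is not injective, we find the least positive k with f(k) = f(0): this means 21k ≡ 0 (mod 57), i.e. 57 ∣ 21k. Since gcd(21, 57) = 3, dividing through by 3 this holds exactly when 19 ∣ 7k, and as gcd(7, 19) = 1, exactly when 19 ∣ k.
The smallest positive such k is 19.

19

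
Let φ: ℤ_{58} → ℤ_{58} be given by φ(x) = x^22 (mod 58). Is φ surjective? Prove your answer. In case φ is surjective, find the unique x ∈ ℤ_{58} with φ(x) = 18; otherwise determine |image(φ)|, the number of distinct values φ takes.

30

φ(28): Repeated squaring mod 58: 28^1 ≡ 28, 28^2 ≡ 28² = 784 ≡ 30, 28^4 ≡ 30² = 900 ≡ 30, 28^8 ≡ 30² = 900 ≡ 30, 28^16 ≡ 30² = 900 ≡ 30. Since 22 = 16 + 4 + 2, 28^22 ≡ 30·30·30: 30·30 = 900 ≡ 30, then 30·30 = 900 ≡ 30. So 28^22 ≡ 30 (mod 58).
φ(30): Repeated squaring mod 58: 30^1 ≡ 30, 30^2 ≡ 30² = 900 ≡ 30, 30^4 ≡ 30² = 900 ≡ 30, 30^8 ≡ 30² = 900 ≡ 30, 30^16 ≡ 30² = 900 ≡ 30. Since 22 = 16 + 4 + 2, 30^22 ≡ 30·30·30: 30·30 = 900 ≡ 30, then 30·30 = 900 ≡ 30. So 30^22 ≡ 30 (mod 58).
So φ(28) = φ(30) = 30 while 28 ≠ 30, so φ is not injective.
A non-injective map from the 58-element set ℤ_{58} to itself takes at most 57 distinct values, so it cannot be surjective. So φ is not surjective.
Since φ is not surjective, we determine |image(φ)|. Computing x^22 mod 58 for each x (by repeated squaring, reducing mod 58 at every step), the values φ(0), φ(1), …, φ(57) are: 0, 1, 34, 51, 54, 53, 52, 7, 38, 49, 4, 13, 28, 45, 6, 35, 16, 57, 42, 33, 20, 9, 36, 23, 24, 25, 22, 5, 30, 29, 30, 5, 22, 25, 24, 23, 36, 9, 20, 33, 42, 57, 16, 35, 6, 45, 28, 13, 4, 49, 38, 7, 52, 53, 54, 51, 34, 1.
The distinct values are {0, 1, 4, 5, 6, 7, 9, 13, 16, 20, 22, 23, 24, 25, 28, 29, 30, 33, 34, 35, 36, 38, 42, 45, 49, 51, 52, 53, 54, 57}; there are 30 of them.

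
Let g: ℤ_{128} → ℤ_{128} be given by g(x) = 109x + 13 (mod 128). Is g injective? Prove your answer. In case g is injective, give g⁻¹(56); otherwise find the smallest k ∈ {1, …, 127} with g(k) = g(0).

By definition, g is injective if g(a) = g(b) implies a = b.
Suppose g(a) = g(b) in ℤ_{128}. Then 109a + 13 ≡ 109b + 13 (mod 128), so 109(a − b) ≡ 0 (mod 128).
Since gcd(109, 128) = 1, 109 is invertible modulo 128, so a − b ≡ 0 (mod 128), i.e. a = b.
So g is injective.
We now compute 109⁻¹ mod 128 explicitly. Euclid's algorithm: 128 = 1·109 + 19, 109 = 5·19 + 14, 19 = 1·14 + 5, 14 = 2·5 + 4, 5 = 1·4 + 1; back-substituting gives 1 = 101·109 − 86·128, so 109⁻¹ ≡ 101 (mod 128).
Since g is injective, we compute g⁻¹(56): solve 109x + 13 ≡ 56 (mod 128), i.e. 109x ≡ 43 (mod 128).
Multiplying by 109⁻¹ = 101 gives x ≡ 101·43 = 4343 = 33·128 + 119 ≡ 119 (mod 128).
Check: g(119) = 109·119 + 13 = 12984 = 101·128 + 56 ≡ 56 (mod 128).

119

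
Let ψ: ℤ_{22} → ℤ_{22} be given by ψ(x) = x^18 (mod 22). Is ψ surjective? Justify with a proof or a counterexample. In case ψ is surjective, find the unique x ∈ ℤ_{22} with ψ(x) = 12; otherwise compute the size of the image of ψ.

ψ(10): Repeated squaring mod 22: 10^1 ≡ 10, 10^2 ≡ 10² = 100 ≡ 12, 10^4 ≡ 12² = 144 ≡ 12, 10^8 ≡ 12² = 144 ≡ 12, 10^16 ≡ 12² = 144 ≡ 12. Since 18 = 16 + 2, 10^18 ≡ 12·12: 12·12 = 144 ≡ 12. So 10^18 ≡ 12 (mod 22).
ψ(12): Repeated squaring mod 22: 12^1 ≡ 12, 12^2 ≡ 12² = 144 ≡ 12, 12^4 ≡ 12² = 144 ≡ 12, 12^8 ≡ 12² = 144 ≡ 12, 12^16 ≡ 12² = 144 ≡ 12. Since 18 = 16 + 2, 12^18 ≡ 12·12: 12·12 = 144 ≡ 12. So 12^18 ≡ 12 (mod 22).
So ψ(10) = ψ(12) = 12 while 10 ≠ 12, therefore ψ is not injective.
A non-injective map from the 22-element set ℤ_{22} to itself takes at most 21 distinct values, so it cannot be surjective. Thus ψ is not surjective.
Since ψ is not surjective, we determine |image(ψ)|. Computing x^18 mod 22 for each x (by repeated squaring, reducing mod 22 at every step), the values ψ(0), ψ(1), …, ψ(21) are: 0, 1, 14, 5, 20, 15, 4, 9, 16, 3, 12, 11, 12, 3, 16, 9, 4, 15, 20, 5, 14, 1.
The distinct values are {0, 1, 3, 4, 5, 9, 11, 12, 14, 15, 16, 20}; there are 12 of them.

12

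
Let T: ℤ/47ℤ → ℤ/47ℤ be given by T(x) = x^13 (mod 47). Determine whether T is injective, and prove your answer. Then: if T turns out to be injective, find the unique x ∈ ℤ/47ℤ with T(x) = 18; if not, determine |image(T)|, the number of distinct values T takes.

8

Since 47 is prime, the nonzero elements of ℤ/47ℤ form a cyclic group of order 46.
As gcd(13, 46) = 1, raising to the 13th power is a bijection on this group: if x_1^13 ≡ x_2^13 then (x_1x_2^{−1})^13 = 1, and the only element of order dividing gcd(13, 46) = 1 is 1, so x_1 = x_2.
With T(0) = 0 this makes T injective on all of ℤ/47ℤ, hence bijective (finite equal-size domain and codomain). In particular T is injective.
Since T is injective, we find the preimage of 18. The inverse of x ↦ x^13 on (ℤ/47ℤ)^× is x ↦ x^39, because 13·39 = 507 = 11·46 + 1 ≡ 1 (mod 46) and x^{46} = 1 for x ≠ 0 (Fermat). So T⁻¹(18) = 18^39 mod 47.
Repeated squaring mod 47: 18^1 ≡ 18, 18^2 ≡ 18² = 324 ≡ 42, 18^4 ≡ 42² = 1764 ≡ 25, 18^8 ≡ 25² = 625 ≡ 14, 18^16 ≡ 14² = 196 ≡ 8, 18^32 ≡ 8² = 64 ≡ 17. Since 39 = 32 + 4 + 2 + 1, 18^39 ≡ 17·25·42·18: 17·25 = 425 ≡ 2, then 2·42 = 84 ≡ 37, then 37·18 = 666 ≡ 8. So 18^39 ≡ 8 (mod 47).
Hence T⁻¹(18) = 8.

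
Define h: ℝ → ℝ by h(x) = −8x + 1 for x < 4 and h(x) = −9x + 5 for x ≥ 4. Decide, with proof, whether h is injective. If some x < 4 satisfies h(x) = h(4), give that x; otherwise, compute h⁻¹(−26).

27/8

Both pieces are strictly decreasing (slopes −8 and −9), so each is injective on its own interval.
The left piece maps (−∞, 4) onto (−31, ∞); the right piece maps [4, ∞) onto (−∞, −31].
These images are disjoint, so no value is attained by both pieces. Therefore h is injective.
Because the two images are disjoint, no x < 4 has h(x) = h(4), so we compute h⁻¹(−26): −26 lies in (−31, ∞), so solve −8x + 1 = −26: x = (−26 − 1)/(−8) = 27/8.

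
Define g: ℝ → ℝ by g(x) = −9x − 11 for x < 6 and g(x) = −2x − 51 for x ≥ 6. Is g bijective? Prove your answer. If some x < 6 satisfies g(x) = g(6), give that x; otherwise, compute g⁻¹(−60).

52/9

Both pieces are strictly decreasing (slopes −9 and −2), so each is injective on its own interval.
The left piece maps (−∞, 6) onto (−65, ∞); the right piece maps [6, ∞) onto (−∞, −63].
These images overlap. In particular g(6) = −63 (right piece), and solving −9x − 11 = −63 on the left piece gives x = 52/9 < 6.
So g(52/9) = g(6) with 52/9 ≠ 6, and g is not injective, hence not bijective. This x = 52/9 is the requested value below 6.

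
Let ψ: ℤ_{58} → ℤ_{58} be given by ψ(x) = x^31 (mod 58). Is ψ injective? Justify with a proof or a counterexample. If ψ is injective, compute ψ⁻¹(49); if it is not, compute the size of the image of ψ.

Computing x^31 mod 58 for each x (by repeated squaring, reducing mod 58 at every step), the values ψ(0), ψ(1), …, ψ(57) are: 0, 1, 8, 27, 6, 9, 42, 53, 48, 33, 14, 55, 46, 51, 18, 11, 36, 41, 32, 15, 54, 39, 34, 45, 20, 23, 2, 21, 28, 29, 30, 37, 56, 35, 38, 13, 24, 19, 4, 43, 26, 17, 22, 47, 40, 7, 12, 3, 44, 25, 10, 5, 16, 49, 52, 31, 50, 57.
Every element of ℤ_{58} appears exactly once in this list, so ψ is a bijection, and in particular injective.
Since ψ is injective, we read off the preimage of 49 from the same table: ψ(53) = 49, so ψ⁻¹(49) = 53.

53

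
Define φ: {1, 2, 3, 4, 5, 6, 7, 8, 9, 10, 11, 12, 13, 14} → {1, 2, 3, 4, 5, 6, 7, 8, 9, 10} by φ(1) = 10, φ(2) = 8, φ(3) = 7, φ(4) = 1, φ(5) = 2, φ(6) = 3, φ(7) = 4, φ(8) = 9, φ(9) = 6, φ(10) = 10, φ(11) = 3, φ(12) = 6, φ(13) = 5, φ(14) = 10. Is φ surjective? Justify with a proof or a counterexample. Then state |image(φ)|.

10

Every element of the codomain has a preimage: 1 = φ(4), 2 = φ(5), 3 = φ(6), 4 = φ(7), 5 = φ(13), 6 = φ(9), 7 = φ(3), 8 = φ(2), 9 = φ(8), 10 = φ(1).
Hence φ is surjective.
The image of φ is {1, 2, 3, 4, 5, 6, 7, 8, 9, 10}, which has 10 elements.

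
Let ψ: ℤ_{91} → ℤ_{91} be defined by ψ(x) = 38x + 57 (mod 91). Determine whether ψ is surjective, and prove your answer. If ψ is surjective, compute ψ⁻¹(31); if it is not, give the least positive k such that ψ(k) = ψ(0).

Since gcd(38, 91) = 1, 38 is invertible modulo 91. Euclid's algorithm: 91 = 2·38 + 15, 38 = 2·15 + 8, 15 = 1·8 + 7, 8 = 1·7 + 1; back-substituting gives 1 = 12·38 − 5·91, so 38⁻¹ ≡ 12 (mod 91).
For any y ∈ ℤ_{91}, x = 12(y − 57) mod 91 satisfies ψ(x) = 38·12(y − 57) + 57 ≡ y (since 38·12 ≡ 1 mod 91). So every y has a preimage.
Thus ψ is surjective.
Since ψ is surjective, we find ψ⁻¹(31): we need 38x ≡ 31 − 57 ≡ 65 (mod 91). Using 38⁻¹ = 12: x ≡ 12·65 = 780 = 8·91 + 52, so x = 52.
Check: ψ(52) = 38·52 + 57 = 2033 = 22·91 + 31 ≡ 31 (mod 91).

52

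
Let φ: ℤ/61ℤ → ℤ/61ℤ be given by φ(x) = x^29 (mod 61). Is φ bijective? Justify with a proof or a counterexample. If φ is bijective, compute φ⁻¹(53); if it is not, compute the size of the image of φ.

23

Since 61 is prime, the nonzero elements of ℤ/61ℤ form a cyclic group of order 60.
As gcd(29, 60) = 1, raising to the 29th power is a bijection on this group: if u^29 ≡ v^29 then (uv^{−1})^29 = 1, and the only element of order dividing gcd(29, 60) = 1 is 1, so u = v.
With φ(0) = 0 this makes φ injective on all of ℤ/61ℤ, hence bijective (finite equal-size domain and codomain). In particular φ is bijective.
Since φ is bijective, we find the preimage of 53. The inverse of x ↦ x^29 on (ℤ/61ℤ)^× is x ↦ x^29, because 29·29 = 841 = 14·60 + 1 ≡ 1 (mod 60) and x^{60} = 1 for x ≠ 0 (Fermat). So φ⁻¹(53) = 53^29 mod 61.
Repeated squaring mod 61: 53^1 ≡ 53, 53^2 ≡ 53² = 2809 ≡ 3, 53^4 ≡ 3² = 9, 53^8 ≡ 9² = 81 ≡ 20, 53^16 ≡ 20² = 400 ≡ 34. Since 29 = 16 + 8 + 4 + 1, 53^29 ≡ 34·20·9·53: 34·20 = 680 ≡ 9, then 9·9 = 81 ≡ 20, then 20·53 = 1060 ≡ 23. So 53^29 ≡ 23 (mod 61).
Hence φ⁻¹(53) = 23.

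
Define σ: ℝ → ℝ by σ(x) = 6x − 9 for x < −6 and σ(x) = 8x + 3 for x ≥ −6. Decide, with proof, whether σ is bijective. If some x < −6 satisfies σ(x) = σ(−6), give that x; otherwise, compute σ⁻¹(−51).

Both pieces are strictly increasing (slopes 6 and 8), so each is injective on its own interval.
The left piece maps (−∞, −6) onto (−∞, −45); the right piece maps [−6, ∞) onto [−45, ∞).
Since −45 = −45, the images partition ℝ: σ is injective and surjective, hence bijective.
Because the two images are disjoint, no x < −6 has σ(x) = σ(−6), so we compute σ⁻¹(−51): −51 lies in (−∞, −45), so solve 6x − 9 = −51: x = (−51 + 9)/6 = −7.

-7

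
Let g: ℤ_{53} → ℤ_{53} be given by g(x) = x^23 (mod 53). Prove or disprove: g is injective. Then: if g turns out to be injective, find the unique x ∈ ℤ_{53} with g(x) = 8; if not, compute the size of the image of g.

Since 53 is prime, the nonzero elements of ℤ_{53} form a cyclic group of order 52.
As gcd(23, 52) = 1, raising to the 23rd power is a bijection on this group: if u^23 ≡ v^23 then (uv^{−1})^23 = 1, and the only element of order dividing gcd(23, 52) = 1 is 1, so u = v.
With g(0) = 0 this makes g injective on all of ℤ_{53}, hence bijective (finite equal-size domain and codomain). In particular g is injective.
Since g is injective, we find the preimage of 8. The inverse of x ↦ x^23 on (ℤ_{53})^× is x ↦ x^43, because 23·43 = 989 = 19·52 + 1 ≡ 1 (mod 52) and x^{52} = 1 for x ≠ 0 (Fermat). So g⁻¹(8) = 8^43 mod 53.
Repeated squaring mod 53: 8^1 ≡ 8, 8^2 ≡ 8² = 64 ≡ 11, 8^4 ≡ 11² = 121 ≡ 15, 8^8 ≡ 15² = 225 ≡ 13, 8^16 ≡ 13² = 169 ≡ 10, 8^32 ≡ 10² = 100 ≡ 47. Since 43 = 32 + 8 + 2 + 1, 8^43 ≡ 47·13·11·8: 47·13 = 611 ≡ 28, then 28·11 = 308 ≡ 43, then 43·8 = 344 ≡ 26. So 8^43 ≡ 26 (mod 53).
Hence g⁻¹(8) = 26.

26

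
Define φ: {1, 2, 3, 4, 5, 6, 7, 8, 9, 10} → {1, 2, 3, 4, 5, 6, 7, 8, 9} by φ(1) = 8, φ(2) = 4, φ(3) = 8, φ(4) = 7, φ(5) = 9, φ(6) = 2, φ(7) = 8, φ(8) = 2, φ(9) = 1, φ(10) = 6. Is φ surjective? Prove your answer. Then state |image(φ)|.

No element maps to 3, so φ is not surjective.
The image of φ is {1, 2, 4, 6, 7, 8, 9}, which has 7 elements.

7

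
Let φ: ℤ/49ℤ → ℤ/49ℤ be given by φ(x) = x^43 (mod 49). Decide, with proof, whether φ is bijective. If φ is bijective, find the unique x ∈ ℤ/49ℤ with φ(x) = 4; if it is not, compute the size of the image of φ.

φ(0) = 0^43 = 0.
φ(7): Repeated squaring mod 49: 7^1 ≡ 7, 7^2 ≡ 7² = 49 ≡ 0, 7^4 ≡ 0² = 0, 7^8 ≡ 0² = 0, 7^16 ≡ 0² = 0, 7^32 ≡ 0² = 0. Since 43 = 32 + 8 + 2 + 1, 7^43 ≡ 0·0·0·7: 0·0 = 0, then 0·0 = 0, then 0·7 = 0. So 7^43 ≡ 0 (mod 49).
So φ(0) = φ(7) = 0 while 0 ≠ 7, hence φ is not injective, hence not bijective.
Since φ is not bijective, we determine |image(φ)|. Computing x^43 mod 49 for each x (by repeated squaring, reducing mod 49 at every step), the values φ(0), φ(1), …, φ(48) are: 0, 1, 2, 3, 4, 5, 6, 0, 8, 9, 10, 11, 12, 13, 0, 15, 16, 17, 18, 19, 20, 0, 22, 23, 24, 25, 26, 27, 0, 29, 30, 31, 32, 33, 34, 0, 36, 37, 38, 39, 40, 41, 0, 43, 44, 45, 46, 47, 48.
The distinct values are {0, 1, 2, 3, 4, 5, 6, 8, 9, 10, 11, 12, 13, 15, 16, 17, 18, 19, 20, 22, 23, 24, 25, 26, 27, 29, 30, 31, 32, 33, 34, 36, 37, 38, 39, 40, 41, 43, 44, 45, 46, 47, 48}; there are 43 of them.

43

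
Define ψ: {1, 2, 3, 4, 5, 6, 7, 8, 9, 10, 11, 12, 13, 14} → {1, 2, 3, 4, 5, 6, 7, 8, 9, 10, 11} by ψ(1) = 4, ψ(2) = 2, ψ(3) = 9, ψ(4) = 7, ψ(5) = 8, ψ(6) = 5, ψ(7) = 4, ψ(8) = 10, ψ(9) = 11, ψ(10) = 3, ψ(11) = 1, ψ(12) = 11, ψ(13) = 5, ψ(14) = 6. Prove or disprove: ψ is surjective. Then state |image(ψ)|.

Every element of the codomain has a preimage: 1 = ψ(11), 2 = ψ(2), 3 = ψ(10), 4 = ψ(1), 5 = ψ(6), 6 = ψ(14), 7 = ψ(4), 8 = ψ(5), 9 = ψ(3), 10 = ψ(8), 11 = ψ(9).
Therefore ψ is surjective.
The image of ψ is {1, 2, 3, 4, 5, 6, 7, 8, 9, 10, 11}, which has 11 elements.

11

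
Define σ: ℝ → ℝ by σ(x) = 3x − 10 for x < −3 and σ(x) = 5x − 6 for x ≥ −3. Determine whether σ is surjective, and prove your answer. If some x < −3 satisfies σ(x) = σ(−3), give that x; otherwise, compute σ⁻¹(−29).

-11/3

Both pieces are strictly increasing (slopes 3 and 5), so each is injective on its own interval.
The left piece maps (−∞, −3) onto (−∞, −19); the right piece maps [−3, ∞) onto [−21, ∞).
The union (−∞, −19) ∪ [−21, ∞) covers ℝ, so σ is surjective.
For the follow-up: the images overlap, so an x < −3 with σ(x) = σ(−3) exists. σ(−3) = −21; solving 3x − 10 = −21 for x < −3 gives x = (−21 + 10)/3 = −11/3.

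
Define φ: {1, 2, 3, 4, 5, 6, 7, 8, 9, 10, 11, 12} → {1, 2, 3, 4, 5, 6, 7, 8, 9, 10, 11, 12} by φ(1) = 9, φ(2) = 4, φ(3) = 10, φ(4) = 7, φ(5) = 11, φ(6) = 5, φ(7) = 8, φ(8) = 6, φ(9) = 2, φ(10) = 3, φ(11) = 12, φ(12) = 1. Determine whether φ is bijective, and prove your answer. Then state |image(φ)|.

12

The values 9, 4, 10, 7, 11, 5, 8, 6, 2, 3, 12, 1 are a permutation of {1, 2, 3, 4, 5, 6, 7, 8, 9, 10, 11, 12}: each element appears exactly once.
So φ is injective and surjective, hence bijective.
The image of φ is {1, 2, 3, 4, 5, 6, 7, 8, 9, 10, 11, 12}, which has 12 elements.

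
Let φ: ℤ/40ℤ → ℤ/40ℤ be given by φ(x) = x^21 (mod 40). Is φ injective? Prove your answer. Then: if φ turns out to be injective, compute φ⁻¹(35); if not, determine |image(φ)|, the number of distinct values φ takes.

φ(0) = 0^21 = 0.
φ(10): Repeated squaring mod 40: 10^1 ≡ 10, 10^2 ≡ 10² = 100 ≡ 20, 10^4 ≡ 20² = 400 ≡ 0, 10^8 ≡ 0² = 0, 10^16 ≡ 0² = 0. Since 21 = 16 + 4 + 1, 10^21 ≡ 0·0·10: 0·0 = 0, then 0·10 = 0. So 10^21 ≡ 0 (mod 40).
So φ(0) = φ(10) = 0 while 0 ≠ 10, so φ is not injective.
Since φ is not injective, we determine |image(φ)|. Computing x^21 mod 40 for each x (by repeated squaring, reducing mod 40 at every step), the values φ(0), φ(1), …, φ(39) are: 0, 1, 32, 3, 24, 5, 16, 7, 8, 9, 0, 11, 32, 13, 24, 15, 16, 17, 8, 19, 0, 21, 32, 23, 24, 25, 16, 27, 8, 29, 0, 31, 32, 33, 24, 35, 16, 37, 8, 39.
The distinct values are {0, 1, 3, 5, 7, 8, 9, 11, 13, 15, 16, 17, 19, 21, 23, 24, 25, 27, 29, 31, 32, 33, 35, 37, 39}; there are 25 of them.

25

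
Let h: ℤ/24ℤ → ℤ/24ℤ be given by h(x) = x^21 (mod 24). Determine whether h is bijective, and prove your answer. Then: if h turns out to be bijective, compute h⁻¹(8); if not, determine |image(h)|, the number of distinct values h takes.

15

h(0) = 0^21 = 0.
h(6): Repeated squaring mod 24: 6^1 ≡ 6, 6^2 ≡ 6² = 36 ≡ 12, 6^4 ≡ 12² = 144 ≡ 0, 6^8 ≡ 0² = 0, 6^16 ≡ 0² = 0. Since 21 = 16 + 4 + 1, 6^21 ≡ 0·0·6: 0·0 = 0, then 0·6 = 0. So 6^21 ≡ 0 (mod 24).
So h(0) = h(6) = 0 while 0 ≠ 6, thus h is not injective, hence not bijective.
Since h is not bijective, we determine |image(h)|. Computing x^21 mod 24 for each x (by repeated squaring, reducing mod 24 at every step), the values h(0), h(1), …, h(23) are: 0, 1, 8, 3, 16, 5, 0, 7, 8, 9, 16, 11, 0, 13, 8, 15, 16, 17, 0, 19, 8, 21, 16, 23.
The distinct values are {0, 1, 3, 5, 7, 8, 9, 11, 13, 15, 16, 17, 19, 21, 23}; there are 15 of them.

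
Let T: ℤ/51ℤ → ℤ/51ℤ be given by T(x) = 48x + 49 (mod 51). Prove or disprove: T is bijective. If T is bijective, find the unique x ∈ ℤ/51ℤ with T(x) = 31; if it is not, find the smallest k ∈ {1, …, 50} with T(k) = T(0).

17

We have gcd(48, 51) = 3 > 1. Taking a = 0 and b = 17: T(0) = 49 and T(17) = 48·17 + 49 = 865 ≡ 49 (mod 51).
So T(0) = T(17) while 0 ≠ 17, so T is not injective, hence not bijective.
Since T is not bijective, we find the least positive k with T(k) = T(0): this means 48k ≡ 0 (mod 51), i.e. 51 ∣ 48k. Since gcd(48, 51) = 3, dividing through by 3 this holds exactly when 17 ∣ 16k, and as gcd(16, 17) = 1, exactly when 17 ∣ k.
The smallest positive such k is 17.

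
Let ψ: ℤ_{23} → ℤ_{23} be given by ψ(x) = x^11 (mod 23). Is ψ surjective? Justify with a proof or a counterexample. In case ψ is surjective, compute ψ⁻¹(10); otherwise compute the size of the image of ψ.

3

ψ(1) = 1^11 = 1.
ψ(2): Repeated squaring mod 23: 2^1 ≡ 2, 2^2 ≡ 2² = 4, 2^4 ≡ 4² = 16, 2^8 ≡ 16² = 256 ≡ 3. Since 11 = 8 + 2 + 1, 2^11 ≡ 3·4·2: 3·4 = 12, then 12·2 = 24 ≡ 1. So 2^11 ≡ 1 (mod 23).
So ψ(1) = ψ(2) = 1 while 1 ≠ 2, therefore ψ is not injective.
A non-injective map from the 23-element set ℤ_{23} to itself takes at most 22 distinct values, so it cannot be surjective. Hence ψ is not surjective.
Since ψ is not surjective, we determine |image(ψ)|. Computing x^11 mod 23 for each x (by repeated squaring, reducing mod 23 at every step), the values ψ(0), ψ(1), …, ψ(22) are: 0, 1, 1, 1, 1, 22, 1, 22, 1, 1, 22, 22, 1, 1, 22, 22, 1, 22, 1, 22, 22, 22, 22.
The distinct values are {0, 1, 22}; there are 3 of them.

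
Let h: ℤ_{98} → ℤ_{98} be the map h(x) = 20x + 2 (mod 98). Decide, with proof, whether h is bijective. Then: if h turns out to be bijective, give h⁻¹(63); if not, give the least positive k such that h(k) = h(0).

49

We have gcd(20, 98) = 2 > 1. Taking a = 0 and b = 49: h(0) = 2 and h(49) = 20·49 + 2 = 982 ≡ 2 (mod 98).
So h(0) = h(49) while 0 ≠ 49, thus h is not injective, hence not bijective.
Since h is not bijective, we find the least positive k with h(k) = h(0): this means 20k ≡ 0 (mod 98), i.e. 98 ∣ 20k. Since gcd(20, 98) = 2, dividing through by 2 this holds exactly when 49 ∣ 10k, and as gcd(10, 49) = 1, exactly when 49 ∣ k.
The smallest positive such k is 49.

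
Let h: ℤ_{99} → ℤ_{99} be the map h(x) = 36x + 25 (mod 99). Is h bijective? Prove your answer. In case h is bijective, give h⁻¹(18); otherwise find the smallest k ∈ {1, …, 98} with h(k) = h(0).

11

We have gcd(36, 99) = 9 > 1. Taking x_1 = 0 and x_2 = 11: h(0) = 25 and h(11) = 36·11 + 25 = 421 ≡ 25 (mod 99).
So h(0) = h(11) while 0 ≠ 11, hence h is not injective, hence not bijective.
Since h is not bijective, we find the least positive k with h(k) = h(0): this means 36k ≡ 0 (mod 99), i.e. 99 ∣ 36k. Since gcd(36, 99) = 9, dividing through by 9 this holds exactly when 11 ∣ 4k, and as gcd(4, 11) = 1, exactly when 11 ∣ k.
The smallest positive such k is 11.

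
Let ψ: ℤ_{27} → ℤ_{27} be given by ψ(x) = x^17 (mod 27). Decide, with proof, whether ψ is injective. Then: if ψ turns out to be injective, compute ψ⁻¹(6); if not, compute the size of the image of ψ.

ψ(0) = 0^17 = 0.
ψ(3): Repeated squaring mod 27: 3^1 ≡ 3, 3^2 ≡ 3² = 9, 3^4 ≡ 9² = 81 ≡ 0, 3^8 ≡ 0² = 0, 3^16 ≡ 0² = 0. Since 17 = 16 + 1, 3^17 ≡ 0·3: 0·3 = 0. So 3^17 ≡ 0 (mod 27).
So ψ(0) = ψ(3) = 0 while 0 ≠ 3, therefore ψ is not injective.
Since ψ is not injective, we determine |image(ψ)|. Computing x^17 mod 27 for each x (by repeated squaring, reducing mod 27 at every step), the values ψ(0), ψ(1), …, ψ(26) are: 0, 1, 14, 0, 7, 11, 0, 4, 17, 0, 19, 5, 0, 25, 2, 0, 22, 8, 0, 10, 23, 0, 16, 20, 0, 13, 26.
The distinct values are {0, 1, 2, 4, 5, 7, 8, 10, 11, 13, 14, 16, 17, 19, 20, 22, 23, 25, 26}; there are 19 of them.

19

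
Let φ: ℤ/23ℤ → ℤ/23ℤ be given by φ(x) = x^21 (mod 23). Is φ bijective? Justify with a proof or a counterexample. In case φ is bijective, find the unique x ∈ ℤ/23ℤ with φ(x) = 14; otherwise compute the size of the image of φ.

5

Since 23 is prime, the nonzero elements of ℤ/23ℤ form a cyclic group of order 22.
As gcd(21, 22) = 1, raising to the 21st power is a bijection on this group: if x_1^21 ≡ x_2^21 then (x_1x_2^{−1})^21 = 1, and the only element of order dividing gcd(21, 22) = 1 is 1, so x_1 = x_2.
With φ(0) = 0 this makes φ injective on all of ℤ/23ℤ, hence bijective (finite equal-size domain and codomain). In particular φ is bijective.
Since φ is bijective, we find the preimage of 14. The inverse of x ↦ x^21 on (ℤ/23ℤ)^× is x ↦ x^21, because 21·21 = 441 = 20·22 + 1 ≡ 1 (mod 22) and x^{22} = 1 for x ≠ 0 (Fermat). So φ⁻¹(14) = 14^21 mod 23.
Repeated squaring mod 23: 14^1 ≡ 14, 14^2 ≡ 14² = 196 ≡ 12, 14^4 ≡ 12² = 144 ≡ 6, 14^8 ≡ 6² = 36 ≡ 13, 14^16 ≡ 13² = 169 ≡ 8. Since 21 = 16 + 4 + 1, 14^21 ≡ 8·6·14: 8·6 = 48 ≡ 2, then 2·14 = 28 ≡ 5. So 14^21 ≡ 5 (mod 23).
Hence φ⁻¹(14) = 5.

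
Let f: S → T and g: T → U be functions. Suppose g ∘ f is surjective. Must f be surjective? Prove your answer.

No. Take S = {0, 1}, T = {0, 1, 2, 3, 4}, U = {0}, f(a) = 0 for every a ∈ S, and g(b) = 0 for every b ∈ T.
Then g ∘ f is surjective onto {0}, but 4 ∈ T has no preimage under f, so f is not surjective.

not surjective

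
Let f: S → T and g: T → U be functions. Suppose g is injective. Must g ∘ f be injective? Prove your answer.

No. Take S = {1, 2}, T = U = {1, 2}, f(1) = f(2) = 1, and g = identity (injective).
Then (g ∘ f)(1) = (g ∘ f)(2) = 1 with 1 ≠ 2, so g ∘ f is not injective.

not injective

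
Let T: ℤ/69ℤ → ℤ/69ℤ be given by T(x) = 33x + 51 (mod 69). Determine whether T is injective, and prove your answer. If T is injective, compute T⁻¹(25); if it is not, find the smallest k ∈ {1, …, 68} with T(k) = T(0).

Recall: injectivity means: for all s, t in the domain, T(s) = T(t) implies s = t.
We have gcd(33, 69) = 3 > 1. Taking s = 0 and t = 23: T(0) = 51 and T(23) = 33·23 + 51 = 810 ≡ 51 (mod 69).
So T(0) = T(23) while 0 ≠ 23, so T is not injective.
Since T is not injective, we find the least positive k with T(k) = T(0): this means 33k ≡ 0 (mod 69), i.e. 69 ∣ 33k. Since gcd(33, 69) = 3, dividing through by 3 this holds exactly when 23 ∣ 11k, and as gcd(11, 23) = 1, exactly when 23 ∣ k.
The smallest positive such k is 23.

23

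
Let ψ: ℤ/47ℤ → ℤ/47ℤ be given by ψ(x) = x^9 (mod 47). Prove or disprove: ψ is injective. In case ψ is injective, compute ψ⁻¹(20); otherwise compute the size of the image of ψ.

Since 47 is prime, the nonzero elements of ℤ/47ℤ form a cyclic group of order 46.
As gcd(9, 46) = 1, raising to the 9th power is a bijection on this group: if a^9 ≡ b^9 then (ab^{−1})^9 = 1, and the only element of order dividing gcd(9, 46) = 1 is 1, so a = b.
With ψ(0) = 0 this makes ψ injective on all of ℤ/47ℤ, hence bijective (finite equal-size domain and codomain). In particular ψ is injective.
Since ψ is injective, we find the preimage of 20. The inverse of x ↦ x^9 on (ℤ/47ℤ)^× is x ↦ x^41, because 9·41 = 369 = 8·46 + 1 ≡ 1 (mod 46) and x^{46} = 1 for x ≠ 0 (Fermat). So ψ⁻¹(20) = 20^41 mod 47.
Repeated squaring mod 47: 20^1 ≡ 20, 20^2 ≡ 20² = 400 ≡ 24, 20^4 ≡ 24² = 576 ≡ 12, 20^8 ≡ 12² = 144 ≡ 3, 20^16 ≡ 3² = 9, 20^32 ≡ 9² = 81 ≡ 34. Since 41 = 32 + 8 + 1, 20^41 ≡ 34·3·20: 34·3 = 102 ≡ 8, then 8·20 = 160 ≡ 19. So 20^41 ≡ 19 (mod 47).
Hence ψ⁻¹(20) = 19.

19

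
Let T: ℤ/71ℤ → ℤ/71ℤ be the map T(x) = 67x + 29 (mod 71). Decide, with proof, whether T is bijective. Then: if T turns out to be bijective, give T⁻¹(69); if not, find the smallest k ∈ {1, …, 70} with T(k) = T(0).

Recall that injectivity means: for all x_1, x_2 in the domain, T(x_1) = T(x_2) implies x_1 = x_2.
If T(x_1) = T(x_2), then 67x_1 ≡ 67x_2 (mod 71). Because gcd(67, 71) = 1, we may cancel 67 to get x_1 ≡ x_2 (mod 71).
We now compute 67⁻¹ mod 71 explicitly. Euclid's algorithm: 71 = 1·67 + 4, 67 = 16·4 + 3, 4 = 1·3 + 1; back-substituting gives 1 = 53·67 − 50·71, so 67⁻¹ ≡ 53 (mod 71).
For any y ∈ ℤ/71ℤ, x = 53(y − 29) mod 71 satisfies T(x) = 67·53(y − 29) + 29 ≡ y (since 67·53 ≡ 1 mod 71). So every y has a preimage.
So T is bijective.
Since T is bijective, we compute T⁻¹(69): solve 67x + 29 ≡ 69 (mod 71), i.e. 67x ≡ 40 (mod 71).
Multiplying by 67⁻¹ = 53 gives x ≡ 53·40 = 2120 = 29·71 + 61 ≡ 61 (mod 71).
Check: T(61) = 67·61 + 29 = 4116 = 57·71 + 69 ≡ 69 (mod 71).

61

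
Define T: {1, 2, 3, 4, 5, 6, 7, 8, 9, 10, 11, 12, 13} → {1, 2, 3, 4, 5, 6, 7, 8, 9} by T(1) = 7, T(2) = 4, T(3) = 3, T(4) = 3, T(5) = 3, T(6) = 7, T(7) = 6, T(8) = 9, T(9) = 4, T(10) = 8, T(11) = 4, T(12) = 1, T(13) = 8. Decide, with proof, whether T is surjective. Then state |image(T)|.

7

No element maps to 2, so T is not surjective.
The image of T is {1, 3, 4, 6, 7, 8, 9}, which has 7 elements.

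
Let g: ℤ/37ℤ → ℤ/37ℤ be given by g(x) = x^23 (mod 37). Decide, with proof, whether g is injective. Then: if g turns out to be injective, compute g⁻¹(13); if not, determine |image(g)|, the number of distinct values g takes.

Since 37 is prime, the nonzero elements of ℤ/37ℤ form a cyclic group of order 36.
As gcd(23, 36) = 1, raising to the 23rd power is a bijection on this group: if a^23 ≡ b^23 then (ab^{−1})^23 = 1, and the only element of order dividing gcd(23, 36) = 1 is 1, so a = b.
With g(0) = 0 this makes g injective on all of ℤ/37ℤ, hence bijective (finite equal-size domain and codomain). In particular g is injective.
Since g is injective, we find the preimage of 13. The inverse of x ↦ x^23 on (ℤ/37ℤ)^× is x ↦ x^11, because 23·11 = 253 = 7·36 + 1 ≡ 1 (mod 36) and x^{36} = 1 for x ≠ 0 (Fermat). So g⁻¹(13) = 13^11 mod 37.
Repeated squaring mod 37: 13^1 ≡ 13, 13^2 ≡ 13² = 169 ≡ 21, 13^4 ≡ 21² = 441 ≡ 34, 13^8 ≡ 34² = 1156 ≡ 9. Since 11 = 8 + 2 + 1, 13^11 ≡ 9·21·13: 9·21 = 189 ≡ 4, then 4·13 = 52 ≡ 15. So 13^11 ≡ 15 (mod 37).
Hence g⁻¹(13) = 15.

15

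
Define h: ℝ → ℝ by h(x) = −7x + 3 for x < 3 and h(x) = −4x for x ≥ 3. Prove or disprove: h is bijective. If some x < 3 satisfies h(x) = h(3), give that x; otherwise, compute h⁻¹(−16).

15/7

Both pieces are strictly decreasing (slopes −7 and −4), so each is injective on its own interval.
The left piece maps (−∞, 3) onto (−18, ∞); the right piece maps [3, ∞) onto (−∞, −12].
These images overlap. In particular h(3) = −12 (right piece), and solving −7x + 3 = −12 on the left piece gives x = 15/7 < 3.
So h(15/7) = h(3) with 15/7 ≠ 3, and h is not injective, hence not bijective. This x = 15/7 is the requested value below 3.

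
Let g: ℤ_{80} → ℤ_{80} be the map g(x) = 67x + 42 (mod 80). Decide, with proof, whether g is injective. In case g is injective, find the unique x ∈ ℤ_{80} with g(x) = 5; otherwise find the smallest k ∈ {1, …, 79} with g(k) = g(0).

9

Suppose g(s) = g(t) in ℤ_{80}. Then 67s + 42 ≡ 67t + 42 (mod 80), thus 67(s − t) ≡ 0 (mod 80).
Since gcd(67, 80) = 1, 67 is invertible modulo 80, so s − t ≡ 0 (mod 80), i.e. s = t.
Hence g is injective.
We now compute 67⁻¹ mod 80 explicitly. Euclid's algorithm: 80 = 1·67 + 13, 67 = 5·13 + 2, 13 = 6·2 + 1; back-substituting gives 1 = 43·67 − 36·80, so 67⁻¹ ≡ 43 (mod 80).
Since g is injective, we find g⁻¹(5): we need 67x ≡ 5 − 42 ≡ 43 (mod 80). Using 67⁻¹ = 43: x ≡ 43·43 = 1849 = 23·80 + 9, so x = 9.
Check: g(9) = 67·9 + 42 = 645 = 8·80 + 5 ≡ 5 (mod 80).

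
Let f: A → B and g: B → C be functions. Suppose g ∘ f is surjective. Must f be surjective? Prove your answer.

not surjective

No. Take A = {0, 1}, B = {0, 1, 2, 3}, C = {0}, f(a) = 0 for every a ∈ A, and g(b) = 0 for every b ∈ B.
Then g ∘ f is surjective onto {0}, but 3 ∈ B has no preimage under f, so f is not surjective.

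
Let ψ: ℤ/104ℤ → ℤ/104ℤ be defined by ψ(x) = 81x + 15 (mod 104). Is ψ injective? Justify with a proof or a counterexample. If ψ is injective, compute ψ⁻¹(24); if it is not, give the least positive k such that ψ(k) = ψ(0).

If ψ(s) = ψ(t), then 81s ≡ 81t (mod 104). Because gcd(81, 104) = 1, we may cancel 81 to get s ≡ t (mod 104).
Therefore ψ is injective.
We now compute 81⁻¹ mod 104 explicitly. Euclid's algorithm: 104 = 1·81 + 23, 81 = 3·23 + 12, 23 = 1·12 + 11, 12 = 1·11 + 1; back-substituting gives 1 = 9·81 − 7·104, so 81⁻¹ ≡ 9 (mod 104).
Since ψ is injective, we compute ψ⁻¹(24): solve 81x + 15 ≡ 24 (mod 104), i.e. 81x ≡ 9 (mod 104).
Multiplying by 81⁻¹ = 9 gives x ≡ 9·9 = 81 ≡ 81 (mod 104).
Check: ψ(81) = 81·81 + 15 = 6576 = 63·104 + 24 ≡ 24 (mod 104).

81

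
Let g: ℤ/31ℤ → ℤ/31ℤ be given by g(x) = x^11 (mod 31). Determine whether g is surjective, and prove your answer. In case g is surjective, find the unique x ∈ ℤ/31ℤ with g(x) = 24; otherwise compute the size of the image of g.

Since 31 is prime, the nonzero elements of ℤ/31ℤ form a cyclic group of order 30.
As gcd(11, 30) = 1, raising to the 11th power is a bijection on this group: if a^11 ≡ b^11 then (ab^{−1})^11 = 1, and the only element of order dividing gcd(11, 30) = 1 is 1, so a = b.
With g(0) = 0 this makes g injective on all of ℤ/31ℤ, hence bijective (finite equal-size domain and codomain). In particular g is surjective.
Since g is surjective, we find the preimage of 24. The inverse of x ↦ x^11 on (ℤ/31ℤ)^× is x ↦ x^11, because 11·11 = 121 = 4·30 + 1 ≡ 1 (mod 30) and x^{30} = 1 for x ≠ 0 (Fermat). So g⁻¹(24) = 24^11 mod 31.
Repeated squaring mod 31: 24^1 ≡ 24, 24^2 ≡ 24² = 576 ≡ 18, 24^4 ≡ 18² = 324 ≡ 14, 24^8 ≡ 14² = 196 ≡ 10. Since 11 = 8 + 2 + 1, 24^11 ≡ 10·18·24: 10·18 = 180 ≡ 25, then 25·24 = 600 ≡ 11. So 24^11 ≡ 11 (mod 31).
Hence g⁻¹(24) = 11.

11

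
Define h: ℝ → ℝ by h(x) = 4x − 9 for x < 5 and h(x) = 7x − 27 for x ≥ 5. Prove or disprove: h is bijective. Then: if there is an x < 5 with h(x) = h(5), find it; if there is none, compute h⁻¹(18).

Both pieces are strictly increasing (slopes 4 and 7), so each is injective on its own interval.
The left piece maps (−∞, 5) onto (−∞, 11); the right piece maps [5, ∞) onto [8, ∞).
These images overlap. In particular h(5) = 8 (right piece), and solving 4x − 9 = 8 on the left piece gives x = 17/4 < 5.
So h(17/4) = h(5) with 17/4 ≠ 5, and h is not injective, hence not bijective. This x = 17/4 is the requested value below 5.

17/4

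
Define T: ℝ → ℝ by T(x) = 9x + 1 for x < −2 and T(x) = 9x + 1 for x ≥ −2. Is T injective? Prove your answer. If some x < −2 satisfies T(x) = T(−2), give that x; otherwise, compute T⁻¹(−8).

-1

Both pieces are strictly increasing (slopes 9 and 9), so each is injective on its own interval.
The left piece maps (−∞, −2) onto (−∞, −17); the right piece maps [−2, ∞) onto [−17, ∞).
These images are disjoint, so no value is attained by both pieces. Thus T is injective.
Because the two images are disjoint, no x < −2 has T(x) = T(−2), so we compute T⁻¹(−8): −8 lies in [−17, ∞), so solve 9x + 1 = −8: x = (−8 − 1)/9 = −1.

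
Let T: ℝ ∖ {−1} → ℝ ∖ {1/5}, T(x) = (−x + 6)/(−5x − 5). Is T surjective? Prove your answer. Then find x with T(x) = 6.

For any y ≠ 1/5, solving y(−5x − 5) = −x + 6 for x gives a well-defined x ≠ −1. So T is surjective.
Solving T(x) = 6: cross-multiplying gives −x + 6 = 6(−5x − 5), which rearranges to 29x = −36, so x = −36/29.

-36/29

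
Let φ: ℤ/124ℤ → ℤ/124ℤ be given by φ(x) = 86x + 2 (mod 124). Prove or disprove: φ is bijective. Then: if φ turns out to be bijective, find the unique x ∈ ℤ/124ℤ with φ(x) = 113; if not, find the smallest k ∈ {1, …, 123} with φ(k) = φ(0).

62

Recall that φ is injective when φ(u) = φ(v) forces u = v.
We have gcd(86, 124) = 2 > 1. Taking u = 0 and v = 62: φ(0) = 2 and φ(62) = 86·62 + 2 = 5334 ≡ 2 (mod 124).
So φ(0) = φ(62) while 0 ≠ 62, thus φ is not injective, hence not bijective.
Since φ is not bijective, we find the least positive k with φ(k) = φ(0): this means 86k ≡ 0 (mod 124), i.e. 124 ∣ 86k. Since gcd(86, 124) = 2, dividing through by 2 this holds exactly when 62 ∣ 43k, and as gcd(43, 62) = 1, exactly when 62 ∣ k.
The smallest positive such k is 62.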